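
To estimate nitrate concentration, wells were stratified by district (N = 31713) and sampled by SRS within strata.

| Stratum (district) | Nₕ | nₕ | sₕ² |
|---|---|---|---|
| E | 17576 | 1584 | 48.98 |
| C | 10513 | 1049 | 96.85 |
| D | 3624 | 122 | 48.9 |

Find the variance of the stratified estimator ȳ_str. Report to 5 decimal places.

0.02283

Var(ȳ_str) = Σₕ Wₕ²(1 − fₕ)sₕ²/nₕ with Wₕ = Nₕ/N, N = 31713.
E: Wₕ = 0.55422067; term = 0.55422067²·(1 − 0.09012289)·48.98/1584 = 0.0086419505.
C: Wₕ = 0.33150443; term = 0.33150443²·(1 − 0.09978122)·96.85/1049 = 0.009133787.
D: Wₕ = 0.11427490; term = 0.11427490²·(1 − 0.03366446)·48.9/122 = 0.0050579986.
Sum = 0.022833736.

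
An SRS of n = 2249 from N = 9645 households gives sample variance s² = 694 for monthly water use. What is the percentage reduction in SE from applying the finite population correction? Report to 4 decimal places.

f = n/N = 2249/9645 = 0.23317781.
SE_no-fpc = √(s²/n) = 0.55550121; SE_fpc = √((1−f)s²/n) = 0.48644343.
Ratio = √(1−f) = 0.87568384. Reduction = 100·(1 − 0.87568384) = 12.4316%.

12.4316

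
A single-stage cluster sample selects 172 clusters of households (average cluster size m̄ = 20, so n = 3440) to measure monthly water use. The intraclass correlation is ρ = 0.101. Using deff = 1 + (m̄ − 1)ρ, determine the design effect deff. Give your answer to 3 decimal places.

2.919

deff = 1 + (20 − 1)·0.101 = 1 + 1.919 = 2.919.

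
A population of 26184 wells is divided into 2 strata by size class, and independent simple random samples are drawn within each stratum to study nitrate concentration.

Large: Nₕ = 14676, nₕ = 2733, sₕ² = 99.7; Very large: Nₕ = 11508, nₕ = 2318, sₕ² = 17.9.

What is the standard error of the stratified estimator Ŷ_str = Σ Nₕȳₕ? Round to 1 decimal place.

Var(Ŷ_str) = Σₕ Nₕ²(1 − fₕ)sₕ²/nₕ.
Large: 14676²·(1 − 2733/14676)·99.7/2733 = 6.3940593 × 10^6.
Very large: 11508²·(1 − 2318/11508)·17.9/2318 = 816685.72.
Sum = 7.210745 × 10^6.
SE = √(7.210745 × 10^6) = 2685.3.

2685.3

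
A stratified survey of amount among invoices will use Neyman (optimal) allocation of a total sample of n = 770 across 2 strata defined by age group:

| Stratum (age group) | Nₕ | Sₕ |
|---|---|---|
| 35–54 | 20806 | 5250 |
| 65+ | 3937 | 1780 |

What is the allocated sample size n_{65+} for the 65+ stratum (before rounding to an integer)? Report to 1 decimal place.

46.4

Neyman allocation: nₕ = n·NₕSₕ / Σⱼ NⱼSⱼ.
Σ NⱼSⱼ = 20806·5250 + 3937·1780 = 1.1623936 × 10^8.
n_{65+} = 770·3937·1780 / (1.1623936 × 10^8) = 46.4.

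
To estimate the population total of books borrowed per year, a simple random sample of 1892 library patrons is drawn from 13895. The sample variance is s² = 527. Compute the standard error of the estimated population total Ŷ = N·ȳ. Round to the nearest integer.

6816

Var(Ŷ) = N²·Var(ȳ) = N²·(1 − n/N)·s²/n.
f = 1892/13895 = 0.13616409; Var(ȳ) = 0.86383591·527/1892 = 0.24061391.
Var(Ŷ) = 13895² · 0.24061391 = 4.6455574 × 10^7.
SE(Ŷ) = √(4.6455574 × 10^7) = 6816.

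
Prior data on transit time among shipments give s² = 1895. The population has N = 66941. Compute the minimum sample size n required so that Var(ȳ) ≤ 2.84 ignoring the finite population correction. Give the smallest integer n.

Without fpc, n₀ = s²/D = 1895/2.84 = 667.2535.
Rounding up, n = 668.

668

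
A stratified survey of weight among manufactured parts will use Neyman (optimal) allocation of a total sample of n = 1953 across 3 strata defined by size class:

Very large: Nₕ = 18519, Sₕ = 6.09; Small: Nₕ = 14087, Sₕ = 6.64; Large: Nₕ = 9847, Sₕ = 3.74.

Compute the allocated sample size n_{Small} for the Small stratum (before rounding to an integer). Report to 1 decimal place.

751.3

Neyman allocation: nₕ = n·NₕSₕ / Σⱼ NⱼSⱼ.
Σ NⱼSⱼ = 18519·6.09 + 14087·6.64 + 9847·3.74 = 243146.17.
n_{Small} = 1953·14087·6.64 / 243146.17 = 751.3.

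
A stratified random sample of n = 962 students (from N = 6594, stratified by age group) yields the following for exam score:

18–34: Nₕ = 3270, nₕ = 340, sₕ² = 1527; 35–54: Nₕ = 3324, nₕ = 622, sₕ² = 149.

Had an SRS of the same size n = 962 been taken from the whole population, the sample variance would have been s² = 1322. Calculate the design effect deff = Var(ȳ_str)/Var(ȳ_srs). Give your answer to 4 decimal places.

0.8853

Var(ȳ_str) = Σ Wₕ²(1−fₕ)sₕ²/nₕ with Wₕ = Nₕ/6594:
  18–34: (3270/6594)²·(1−340/3270)·1527/340 = 0.98964084
  35–54: (3324/6594)²·(1−622/3324)·149/622 = 0.049481671
  → Var(ȳ_str) = 1.0391225.
Var(ȳ_srs) = (1 − 962/6594)·1322/962 = 1.1737351.
deff = 1.0391225 / 1.1737351 = 0.8853.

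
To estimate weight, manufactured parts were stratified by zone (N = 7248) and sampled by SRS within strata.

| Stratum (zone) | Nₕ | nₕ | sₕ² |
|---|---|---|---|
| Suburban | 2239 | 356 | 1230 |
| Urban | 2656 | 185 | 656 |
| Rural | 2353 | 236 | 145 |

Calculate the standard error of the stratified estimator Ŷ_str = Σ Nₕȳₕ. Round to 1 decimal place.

Var(Ŷ_str) = Σₕ Nₕ²(1 − fₕ)sₕ²/nₕ.
Suburban: 2239²·(1 − 356/2239)·1230/356 = 1.4566645 × 10^7.
Urban: 2656²·(1 − 185/2656)·656/185 = 2.3271958 × 10^7.
Rural: 2353²·(1 − 236/2353)·145/236 = 3.0605451 × 10^6.
Sum = 4.0899148 × 10^7.
SE = √(4.0899148 × 10^7) = 6395.2.

6395.2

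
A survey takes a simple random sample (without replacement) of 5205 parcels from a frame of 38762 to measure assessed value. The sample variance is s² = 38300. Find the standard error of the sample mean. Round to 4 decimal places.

2.5239

Under SRS without replacement, Var(ȳ) = (1 − f)·s²/n with f = n/N = 5205/38762 = 0.13428100.
Var(ȳ) = (1 − 0.13428100)·38300/5205 = 0.86571900·7.3583093 = 6.3702282.
SE(ȳ) = √(6.3702282) = 2.5239.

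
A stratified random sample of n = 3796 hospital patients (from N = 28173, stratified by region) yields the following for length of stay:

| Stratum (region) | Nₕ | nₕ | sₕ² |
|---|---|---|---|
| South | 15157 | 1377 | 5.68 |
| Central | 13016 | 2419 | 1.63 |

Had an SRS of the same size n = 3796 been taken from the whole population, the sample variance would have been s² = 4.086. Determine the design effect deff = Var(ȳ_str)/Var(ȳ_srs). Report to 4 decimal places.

Var(ȳ_str) = Σ Wₕ²(1−fₕ)sₕ²/nₕ with Wₕ = Nₕ/28173:
  South: (15157/28173)²·(1−1377/15157)·5.68/1377 = 0.0010854521
  Central: (13016/28173)²·(1−2419/13016)·1.63/2419 = 1.1709707 × 10^-4
  → Var(ȳ_str) = 0.0012025492.
Var(ȳ_srs) = (1 − 3796/28173)·4.086/3796 = 9.3136373 × 10^-4.
deff = 0.0012025492 / (9.3136373 × 10^-4) = 1.2912.

1.2912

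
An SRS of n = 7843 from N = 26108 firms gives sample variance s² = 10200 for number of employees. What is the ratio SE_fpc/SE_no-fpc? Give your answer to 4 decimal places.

f = n/N = 7843/26108 = 0.30040601.
SE_no-fpc = √(s²/n) = 1.1404046; SE_fpc = √((1−f)s²/n) = 0.95385424.
Ratio = √(1−f) = 0.83641736.

0.8364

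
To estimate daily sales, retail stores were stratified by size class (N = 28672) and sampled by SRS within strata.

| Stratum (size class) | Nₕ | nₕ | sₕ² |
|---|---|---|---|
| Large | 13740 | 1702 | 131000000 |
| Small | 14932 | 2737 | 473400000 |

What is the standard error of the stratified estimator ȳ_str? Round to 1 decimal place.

Var(ȳ_str) = Σₕ Wₕ²(1 − fₕ)sₕ²/nₕ with Wₕ = Nₕ/N, N = 28672.
Large: Wₕ = 0.47921317; term = 0.47921317²·(1 − 0.12387191)·131000000/1702 = 15485.914.
Small: Wₕ = 0.52078683; term = 0.52078683²·(1 − 0.18329762)·473400000/2737 = 38312.215.
Sum = 53798.129.
SE = √(53798.129) = 231.9.

231.9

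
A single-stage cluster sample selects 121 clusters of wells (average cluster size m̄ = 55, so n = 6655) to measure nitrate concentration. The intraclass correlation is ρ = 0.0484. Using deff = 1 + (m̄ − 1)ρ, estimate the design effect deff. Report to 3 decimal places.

deff = 1 + (55 − 1)·0.0484 = 1 + 2.6136 = 3.6136.

3.614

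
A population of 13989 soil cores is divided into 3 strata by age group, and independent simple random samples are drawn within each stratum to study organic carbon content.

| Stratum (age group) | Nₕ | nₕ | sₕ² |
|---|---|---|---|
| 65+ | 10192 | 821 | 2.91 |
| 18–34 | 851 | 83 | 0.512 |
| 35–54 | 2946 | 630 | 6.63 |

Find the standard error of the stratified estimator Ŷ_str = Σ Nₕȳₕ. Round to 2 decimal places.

643.71

Var(Ŷ_str) = Σₕ Nₕ²(1 − fₕ)sₕ²/nₕ.
65+: 10192²·(1 − 821/10192)·2.91/821 = 338528.46.
18–34: 851²·(1 − 83/851)·0.512/83 = 4031.6484.
35–54: 2946²·(1 − 630/2946)·6.63/630 = 71803.279.
Sum = 414363.39.
SE = √(414363.39) = 643.71.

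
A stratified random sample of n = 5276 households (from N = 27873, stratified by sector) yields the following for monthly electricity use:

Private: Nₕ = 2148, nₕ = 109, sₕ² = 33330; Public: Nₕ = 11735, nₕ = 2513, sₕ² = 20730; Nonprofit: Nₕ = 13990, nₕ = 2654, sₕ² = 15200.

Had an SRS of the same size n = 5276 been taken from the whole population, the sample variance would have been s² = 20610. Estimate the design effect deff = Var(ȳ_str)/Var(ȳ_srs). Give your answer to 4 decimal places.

Var(ȳ_str) = Σ Wₕ²(1−fₕ)sₕ²/nₕ with Wₕ = Nₕ/27873:
  Private: (2148/27873)²·(1−109/2148)·33330/109 = 1.7238239
  Public: (11735/27873)²·(1−2513/11735)·20730/2513 = 1.1490729
  Nonprofit: (13990/27873)²·(1−2654/13990)·15200/2654 = 1.169103
  → Var(ȳ_str) = 4.0419998.
Var(ȳ_srs) = (1 − 5276/27873)·20610/5276 = 3.1669432.
deff = 4.0419998 / 3.1669432 = 1.2763.

1.2763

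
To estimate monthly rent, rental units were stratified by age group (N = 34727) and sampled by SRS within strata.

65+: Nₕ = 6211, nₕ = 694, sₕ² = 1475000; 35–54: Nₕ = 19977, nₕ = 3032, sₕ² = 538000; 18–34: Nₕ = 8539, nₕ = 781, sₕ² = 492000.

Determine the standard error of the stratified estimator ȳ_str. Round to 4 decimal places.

Var(ȳ_str) = Σₕ Wₕ²(1 − fₕ)sₕ²/nₕ with Wₕ = Nₕ/N, N = 34727.
65+: Wₕ = 0.17885219; term = 0.17885219²·(1 − 0.11173724)·1475000/694 = 60.389652.
35–54: Wₕ = 0.57525844; term = 0.57525844²·(1 − 0.15177454)·538000/3032 = 49.807.
18–34: Wₕ = 0.24588937; term = 0.24588937²·(1 − 0.09146270)·492000/781 = 34.604798.
Sum = 144.80145.
SE = √(144.80145) = 12.0333.

12.0333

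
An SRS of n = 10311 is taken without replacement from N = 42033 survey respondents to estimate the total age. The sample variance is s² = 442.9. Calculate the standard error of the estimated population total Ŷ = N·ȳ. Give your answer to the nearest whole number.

7568

Var(Ŷ) = N²·Var(ȳ) = N²·(1 − n/N)·s²/n.
f = 10311/42033 = 0.24530726; Var(ȳ) = 0.75469274·442.9/10311 = 0.032417168.
Var(Ŷ) = 42033² · 0.032417168 = 5.727378 × 10^7.
SE(Ŷ) = √(5.727378 × 10^7) = 7568.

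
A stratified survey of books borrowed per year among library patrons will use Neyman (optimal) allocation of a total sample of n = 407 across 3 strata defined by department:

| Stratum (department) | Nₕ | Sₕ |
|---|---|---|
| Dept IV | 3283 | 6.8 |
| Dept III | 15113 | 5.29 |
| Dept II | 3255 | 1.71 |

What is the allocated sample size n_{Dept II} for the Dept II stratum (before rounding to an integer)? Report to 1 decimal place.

Neyman allocation: nₕ = n·NₕSₕ / Σⱼ NⱼSⱼ.
Σ NⱼSⱼ = 3283·6.8 + 15113·5.29 + 3255·1.71 = 107838.22.
n_{Dept II} = 407·3255·1.71 / 107838.22 = 21.0.

21.0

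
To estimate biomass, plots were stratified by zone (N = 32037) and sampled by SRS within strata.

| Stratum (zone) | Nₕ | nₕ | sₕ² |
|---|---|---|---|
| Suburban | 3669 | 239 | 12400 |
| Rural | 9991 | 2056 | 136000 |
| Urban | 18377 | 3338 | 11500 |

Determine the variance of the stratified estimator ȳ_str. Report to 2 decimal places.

Var(ȳ_str) = Σₕ Wₕ²(1 − fₕ)sₕ²/nₕ with Wₕ = Nₕ/N, N = 32037.
Suburban: Wₕ = 0.11452383; term = 0.11452383²·(1 − 0.06514037)·12400/239 = 0.63615352.
Rural: Wₕ = 0.31185816; term = 0.31185816²·(1 − 0.20578521)·136000/2056 = 5.1093777.
Urban: Wₕ = 0.57361800; term = 0.57361800²·(1 − 0.18164009)·11500/3338 = 0.92768685.
Sum = 6.6732181.

6.67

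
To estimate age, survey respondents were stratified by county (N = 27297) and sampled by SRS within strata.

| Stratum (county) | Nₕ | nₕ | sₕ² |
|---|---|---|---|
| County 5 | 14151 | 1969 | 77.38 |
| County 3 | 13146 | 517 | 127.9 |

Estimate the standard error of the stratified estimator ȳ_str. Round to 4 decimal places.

0.2534

Var(ȳ_str) = Σₕ Wₕ²(1 − fₕ)sₕ²/nₕ with Wₕ = Nₕ/N, N = 27297.
County 5: Wₕ = 0.51840862; term = 0.51840862²·(1 − 0.13914211)·77.38/1969 = 0.0090919889.
County 3: Wₕ = 0.48159138; term = 0.48159138²·(1 − 0.03932755)·127.9/517 = 0.05512045.
Sum = 0.064212439.
SE = √(0.064212439) = 0.2534.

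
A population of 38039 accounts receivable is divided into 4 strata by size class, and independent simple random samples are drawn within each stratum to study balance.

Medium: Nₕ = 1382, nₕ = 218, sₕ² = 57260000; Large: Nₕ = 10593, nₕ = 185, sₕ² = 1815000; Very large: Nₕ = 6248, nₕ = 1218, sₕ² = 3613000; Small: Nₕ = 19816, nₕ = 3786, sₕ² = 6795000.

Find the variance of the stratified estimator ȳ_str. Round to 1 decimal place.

1498.0

Var(ȳ_str) = Σₕ Wₕ²(1 − fₕ)sₕ²/nₕ with Wₕ = Nₕ/N, N = 38039.
Medium: Wₕ = 0.03633113; term = 0.03633113²·(1 − 0.15774240)·57260000/218 = 292.00998.
Large: Wₕ = 0.27847735; term = 0.27847735²·(1 − 0.01746436)·1815000/185 = 747.53748.
Very large: Wₕ = 0.16425248; term = 0.16425248²·(1 − 0.19494238)·3613000/1218 = 64.427532.
Small: Wₕ = 0.52093904; term = 0.52093904²·(1 − 0.19105773)·6795000/3786 = 394.0036.
Sum = 1497.9786.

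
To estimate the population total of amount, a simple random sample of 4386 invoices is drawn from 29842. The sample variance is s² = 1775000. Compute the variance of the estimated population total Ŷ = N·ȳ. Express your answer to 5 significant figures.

Var(Ŷ) = N²·Var(ȳ) = N²·(1 − n/N)·s²/n.
f = 4386/29842 = 0.14697406; Var(ȳ) = 0.85302594·1775000/4386 = 345.21683.
Var(Ŷ) = 29842² · 345.21683 = 3.0743111 × 10^11.

3.0743 × 10^11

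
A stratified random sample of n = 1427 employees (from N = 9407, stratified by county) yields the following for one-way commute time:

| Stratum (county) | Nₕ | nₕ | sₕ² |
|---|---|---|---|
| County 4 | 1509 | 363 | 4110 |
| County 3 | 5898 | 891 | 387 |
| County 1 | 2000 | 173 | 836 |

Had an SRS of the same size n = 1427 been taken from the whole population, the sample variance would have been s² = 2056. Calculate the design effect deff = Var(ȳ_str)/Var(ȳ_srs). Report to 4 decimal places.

0.4629

Var(ȳ_str) = Σ Wₕ²(1−fₕ)sₕ²/nₕ with Wₕ = Nₕ/9407:
  County 4: (1509/9407)²·(1−363/1509)·4110/363 = 0.22126197
  County 3: (5898/9407)²·(1−891/5898)·387/891 = 0.14494837
  County 1: (2000/9407)²·(1−173/2000)·836/173 = 0.19953837
  → Var(ȳ_str) = 0.56574871.
Var(ȳ_srs) = (1 − 1427/9407)·2056/1427 = 1.2222242.
deff = 0.56574871 / 1.2222242 = 0.4629.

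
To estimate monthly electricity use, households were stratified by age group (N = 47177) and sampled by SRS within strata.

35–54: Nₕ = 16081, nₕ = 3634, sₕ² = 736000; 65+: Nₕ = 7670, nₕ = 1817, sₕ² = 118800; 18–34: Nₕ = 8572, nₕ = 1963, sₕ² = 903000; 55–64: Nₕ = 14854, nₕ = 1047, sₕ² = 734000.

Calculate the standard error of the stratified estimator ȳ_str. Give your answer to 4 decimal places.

Var(ȳ_str) = Σₕ Wₕ²(1 − fₕ)sₕ²/nₕ with Wₕ = Nₕ/N, N = 47177.
35–54: Wₕ = 0.34086525; term = 0.34086525²·(1 − 0.22598097)·736000/3634 = 18.214195.
65+: Wₕ = 0.16257922; term = 0.16257922²·(1 − 0.23689700)·118800/1817 = 1.3187873.
18–34: Wₕ = 0.18169871; term = 0.18169871²·(1 − 0.22900140)·903000/1963 = 11.709133.
55–64: Wₕ = 0.31485682; term = 0.31485682²·(1 − 0.07048606)·734000/1047 = 64.599846.
Sum = 95.841961.
SE = √(95.841961) = 9.7899.

9.7899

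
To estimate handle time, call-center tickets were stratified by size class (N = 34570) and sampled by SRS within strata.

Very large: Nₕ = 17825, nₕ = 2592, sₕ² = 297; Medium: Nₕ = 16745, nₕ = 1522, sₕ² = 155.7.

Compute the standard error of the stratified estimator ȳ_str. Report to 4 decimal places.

Var(ȳ_str) = Σₕ Wₕ²(1 − fₕ)sₕ²/nₕ with Wₕ = Nₕ/N, N = 34570.
Very large: Wₕ = 0.51562048; term = 0.51562048²·(1 − 0.14541374)·297/2592 = 0.026033807.
Medium: Wₕ = 0.48437952; term = 0.48437952²·(1 − 0.09089280)·155.7/1522 = 0.021820294.
Sum = 0.047854101.
SE = √(0.047854101) = 0.2188.

0.2188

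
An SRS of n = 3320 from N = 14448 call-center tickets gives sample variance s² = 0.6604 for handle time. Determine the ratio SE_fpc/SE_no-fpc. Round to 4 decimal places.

f = n/N = 3320/14448 = 0.22978959.
SE_no-fpc = √(s²/n) = 0.014103746; SE_fpc = √((1−f)s²/n) = 0.012377678.
Ratio = √(1−f) = 0.87761632.

0.8776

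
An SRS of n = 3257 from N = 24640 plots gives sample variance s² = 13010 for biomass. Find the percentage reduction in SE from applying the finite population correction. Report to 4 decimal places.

f = n/N = 3257/24640 = 0.13218344.
SE_no-fpc = √(s²/n) = 1.9986179; SE_fpc = √((1−f)s²/n) = 1.8618459.
Ratio = √(1−f) = 0.93156672. Reduction = 100·(1 − 0.93156672) = 6.8433%.

6.8433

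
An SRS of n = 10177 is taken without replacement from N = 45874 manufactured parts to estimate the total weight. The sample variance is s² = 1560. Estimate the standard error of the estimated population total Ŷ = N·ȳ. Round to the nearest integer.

15844

Var(Ŷ) = N²·Var(ȳ) = N²·(1 − n/N)·s²/n.
f = 10177/45874 = 0.22184680; Var(ȳ) = 0.77815320·1560/10177 = 0.11928063.
Var(Ŷ) = 45874² · 0.11928063 = 2.5101701 × 10^8.
SE(Ŷ) = √(2.5101701 × 10^8) = 15844.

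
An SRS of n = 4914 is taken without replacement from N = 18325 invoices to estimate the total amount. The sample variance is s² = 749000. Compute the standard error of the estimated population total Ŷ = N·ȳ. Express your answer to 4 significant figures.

Var(Ŷ) = N²·Var(ȳ) = N²·(1 − n/N)·s²/n.
f = 4914/18325 = 0.26815825; Var(ȳ) = 0.73184175·749000/4914 = 111.54853.
Var(Ŷ) = 18325² · 111.54853 = 3.7458624 × 10^10.
SE(Ŷ) = √(3.7458624 × 10^10) = 193500.

193500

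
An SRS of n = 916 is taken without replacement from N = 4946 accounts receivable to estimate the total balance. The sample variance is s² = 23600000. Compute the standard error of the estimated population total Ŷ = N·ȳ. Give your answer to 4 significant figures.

716600

Var(Ŷ) = N²·Var(ȳ) = N²·(1 − n/N)·s²/n.
f = 916/4946 = 0.18520016; Var(ȳ) = 0.81479984·23600000/916 = 20992.66.
Var(Ŷ) = 4946² · 20992.66 = 5.1354168 × 10^11.
SE(Ŷ) = √(5.1354168 × 10^11) = 716600.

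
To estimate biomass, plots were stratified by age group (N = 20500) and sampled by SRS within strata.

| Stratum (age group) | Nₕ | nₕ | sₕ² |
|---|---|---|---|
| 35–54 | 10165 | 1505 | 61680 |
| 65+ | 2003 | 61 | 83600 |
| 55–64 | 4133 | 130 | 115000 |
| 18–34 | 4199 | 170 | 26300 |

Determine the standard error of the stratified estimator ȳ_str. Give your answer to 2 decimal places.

Var(ȳ_str) = Σₕ Wₕ²(1 − fₕ)sₕ²/nₕ with Wₕ = Nₕ/N, N = 20500.
35–54: Wₕ = 0.49585366; term = 0.49585366²·(1 − 0.14805706)·61680/1505 = 8.5847058.
65+: Wₕ = 0.09770732; term = 0.09770732²·(1 − 0.03045432)·83600/61 = 12.685246.
55–64: Wₕ = 0.20160976; term = 0.20160976²·(1 − 0.03145415)·115000/130 = 34.825532.
18–34: Wₕ = 0.20482927; term = 0.20482927²·(1 − 0.04048583)·26300/170 = 6.2279088.
Sum = 62.323393.
SE = √(62.323393) = 7.89.

7.89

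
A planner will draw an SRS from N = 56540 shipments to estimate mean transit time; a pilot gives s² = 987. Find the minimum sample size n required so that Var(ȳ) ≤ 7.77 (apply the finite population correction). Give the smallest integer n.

Without fpc, n₀ = s²/D = 987/7.77 = 127.0270.
With fpc, (1 − n/N)·s²/n ≤ D requires n ≥ n₀/(1 + n₀/N) = 127.0270/(1 + 127.0270/56540) = 126.7423.
Rounding up, n = 127.

127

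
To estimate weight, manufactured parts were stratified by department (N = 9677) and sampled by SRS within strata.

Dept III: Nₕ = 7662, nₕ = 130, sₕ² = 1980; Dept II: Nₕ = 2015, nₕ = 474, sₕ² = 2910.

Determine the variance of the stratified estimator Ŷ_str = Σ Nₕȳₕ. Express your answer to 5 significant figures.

8.9803 × 10^8

Var(Ŷ_str) = Σₕ Nₕ²(1 − fₕ)sₕ²/nₕ.
Dept III: 7662²·(1 − 130/7662)·1980/130 = 8.7897049 × 10^8.
Dept II: 2015²·(1 − 474/2015)·2910/474 = 1.9063048 × 10^7.
Sum = 8.9803354 × 10^8.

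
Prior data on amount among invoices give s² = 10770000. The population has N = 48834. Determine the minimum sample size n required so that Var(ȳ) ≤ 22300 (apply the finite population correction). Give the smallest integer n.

Without fpc, n₀ = s²/D = 10770000/22300 = 482.9596.
With fpc, (1 − n/N)·s²/n ≤ D requires n ≥ n₀/(1 + n₀/N) = 482.9596/(1 + 482.9596/48834) = 478.2300.
Rounding up, n = 479.

479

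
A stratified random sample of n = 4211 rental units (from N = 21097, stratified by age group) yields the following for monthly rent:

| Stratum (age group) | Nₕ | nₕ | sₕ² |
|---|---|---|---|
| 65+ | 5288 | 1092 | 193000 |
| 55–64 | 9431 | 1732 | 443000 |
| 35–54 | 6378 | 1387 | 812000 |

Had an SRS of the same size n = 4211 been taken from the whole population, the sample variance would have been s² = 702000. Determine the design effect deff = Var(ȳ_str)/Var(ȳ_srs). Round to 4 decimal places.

Var(ȳ_str) = Σ Wₕ²(1−fₕ)sₕ²/nₕ with Wₕ = Nₕ/21097:
  65+: (5288/21097)²·(1−1092/5288)·193000/1092 = 8.8108984
  55–64: (9431/21097)²·(1−1732/9431)·443000/1732 = 41.725975
  35–54: (6378/21097)²·(1−1387/6378)·812000/1387 = 41.870702
  → Var(ȳ_str) = 92.407575.
Var(ȳ_srs) = (1 − 4211/21097)·702000/4211 = 133.43137.
deff = 92.407575 / 133.43137 = 0.6925.

0.6925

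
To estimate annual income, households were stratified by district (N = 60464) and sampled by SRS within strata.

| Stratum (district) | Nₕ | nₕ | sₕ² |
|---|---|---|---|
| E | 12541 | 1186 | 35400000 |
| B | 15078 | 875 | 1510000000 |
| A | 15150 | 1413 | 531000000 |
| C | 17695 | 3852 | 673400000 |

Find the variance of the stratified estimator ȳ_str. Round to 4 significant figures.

135400

Var(ȳ_str) = Σₕ Wₕ²(1 − fₕ)sₕ²/nₕ with Wₕ = Nₕ/N, N = 60464.
E: Wₕ = 0.20741268; term = 0.20741268²·(1 − 0.09456981)·35400000/1186 = 1162.637.
B: Wₕ = 0.24937153; term = 0.24937153²·(1 − 0.05803157)·1510000000/875 = 101087.85.
A: Wₕ = 0.25056232; term = 0.25056232²·(1 − 0.09326733)·531000000/1413 = 21392.579.
C: Wₕ = 0.29265348; term = 0.29265348²·(1 − 0.21768861)·673400000/3852 = 11713.154.
Sum = 135356.22.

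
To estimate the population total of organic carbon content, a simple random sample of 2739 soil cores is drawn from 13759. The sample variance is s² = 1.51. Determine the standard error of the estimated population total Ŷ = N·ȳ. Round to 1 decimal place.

289.1

Var(Ŷ) = N²·Var(ȳ) = N²·(1 − n/N)·s²/n.
f = 2739/13759 = 0.19906970; Var(ȳ) = 0.80093030·1.51/2739 = 4.4154975 × 10^-4.
Var(Ŷ) = 13759² · (4.4154975 × 10^-4) = 83589.819.
SE(Ŷ) = √(83589.819) = 289.1.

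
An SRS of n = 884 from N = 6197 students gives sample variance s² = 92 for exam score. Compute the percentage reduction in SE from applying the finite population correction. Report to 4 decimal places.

f = n/N = 884/6197 = 0.14264967.
SE_no-fpc = √(s²/n) = 0.32260254; SE_fpc = √((1−f)s²/n) = 0.29870806.
Ratio = √(1−f) = 0.92593214. Reduction = 100·(1 − 0.92593214) = 7.4068%.

7.4068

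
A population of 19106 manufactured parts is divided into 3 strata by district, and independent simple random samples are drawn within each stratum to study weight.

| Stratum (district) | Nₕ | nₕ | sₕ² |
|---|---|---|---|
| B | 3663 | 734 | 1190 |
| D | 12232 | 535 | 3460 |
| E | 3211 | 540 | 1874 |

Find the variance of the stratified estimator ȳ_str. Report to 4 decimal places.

Var(ȳ_str) = Σₕ Wₕ²(1 − fₕ)sₕ²/nₕ with Wₕ = Nₕ/N, N = 19106.
B: Wₕ = 0.19171988; term = 0.19171988²·(1 − 0.20038220)·1190/734 = 0.04765052.
D: Wₕ = 0.64021773; term = 0.64021773²·(1 − 0.04373774)·3460/535 = 2.5348644.
E: Wₕ = 0.16806239; term = 0.16806239²·(1 − 0.16817191)·1874/540 = 0.081536201.
Sum = 2.6640511.

2.6641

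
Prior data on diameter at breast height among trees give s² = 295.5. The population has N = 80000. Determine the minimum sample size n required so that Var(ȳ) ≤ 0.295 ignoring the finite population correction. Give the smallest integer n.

Without fpc, n₀ = s²/D = 295.5/0.295 = 1001.6949.
Rounding up, n = 1002.

1002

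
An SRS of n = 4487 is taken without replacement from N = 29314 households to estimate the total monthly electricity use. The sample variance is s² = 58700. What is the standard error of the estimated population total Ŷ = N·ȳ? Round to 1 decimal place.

Var(Ŷ) = N²·Var(ȳ) = N²·(1 − n/N)·s²/n.
f = 4487/29314 = 0.15306679; Var(ȳ) = 0.84693321·58700/4487 = 11.079781.
Var(Ŷ) = 29314² · 11.079781 = 9.5209732 × 10^9.
SE(Ŷ) = √(9.5209732 × 10^9) = 97575.5.

97575.5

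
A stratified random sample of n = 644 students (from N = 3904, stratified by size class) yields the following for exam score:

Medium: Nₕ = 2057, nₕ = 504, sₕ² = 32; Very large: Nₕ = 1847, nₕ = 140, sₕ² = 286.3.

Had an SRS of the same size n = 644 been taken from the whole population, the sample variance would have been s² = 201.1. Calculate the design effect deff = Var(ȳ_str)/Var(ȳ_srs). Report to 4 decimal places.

1.6734

Var(ȳ_str) = Σ Wₕ²(1−fₕ)sₕ²/nₕ with Wₕ = Nₕ/3904:
  Medium: (2057/3904)²·(1−504/2057)·32/504 = 0.013307779
  Very large: (1847/3904)²·(1−140/1847)·286.3/140 = 0.42303287
  → Var(ȳ_str) = 0.43634065.
Var(ȳ_srs) = (1 − 644/3904)·201.1/644 = 0.26075581.
deff = 0.43634065 / 0.26075581 = 1.6734.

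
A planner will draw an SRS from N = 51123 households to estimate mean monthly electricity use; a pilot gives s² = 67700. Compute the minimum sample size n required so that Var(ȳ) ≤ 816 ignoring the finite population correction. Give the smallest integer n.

Without fpc, n₀ = s²/D = 67700/816 = 82.9657.
Rounding up, n = 83.

83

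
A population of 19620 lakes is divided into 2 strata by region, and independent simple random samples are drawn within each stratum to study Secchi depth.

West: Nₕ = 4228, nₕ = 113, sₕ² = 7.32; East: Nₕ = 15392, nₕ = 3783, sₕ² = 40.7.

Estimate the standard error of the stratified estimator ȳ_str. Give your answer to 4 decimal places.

0.0890

Var(ȳ_str) = Σₕ Wₕ²(1 − fₕ)sₕ²/nₕ with Wₕ = Nₕ/N, N = 19620.
West: Wₕ = 0.21549439; term = 0.21549439²·(1 − 0.02672658)·7.32/113 = 0.0029277868.
East: Wₕ = 0.78450561; term = 0.78450561²·(1 − 0.24577703)·40.7/3783 = 0.004994016.
Sum = 0.0079218028.
SE = √(0.0079218028) = 0.0890.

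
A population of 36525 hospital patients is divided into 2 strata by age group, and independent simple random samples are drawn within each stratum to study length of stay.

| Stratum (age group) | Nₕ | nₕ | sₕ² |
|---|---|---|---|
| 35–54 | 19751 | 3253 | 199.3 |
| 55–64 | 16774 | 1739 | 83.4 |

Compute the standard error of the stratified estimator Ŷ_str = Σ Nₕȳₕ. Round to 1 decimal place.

5662.1

Var(Ŷ_str) = Σₕ Nₕ²(1 − fₕ)sₕ²/nₕ.
35–54: 19751²·(1 − 3253/19751)·199.3/3253 = 1.9963819 × 10^7.
55–64: 16774²·(1 − 1739/16774)·83.4/1739 = 1.2095019 × 10^7.
Sum = 3.2058838 × 10^7.
SE = √(3.2058838 × 10^7) = 5662.1.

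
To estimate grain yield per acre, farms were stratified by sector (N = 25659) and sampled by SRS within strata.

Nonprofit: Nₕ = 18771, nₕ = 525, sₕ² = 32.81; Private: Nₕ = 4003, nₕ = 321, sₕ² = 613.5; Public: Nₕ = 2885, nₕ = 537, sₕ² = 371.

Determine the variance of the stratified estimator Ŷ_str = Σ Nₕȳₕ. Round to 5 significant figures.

5.4254 × 10^7

Var(Ŷ_str) = Σₕ Nₕ²(1 − fₕ)sₕ²/nₕ.
Nonprofit: 18771²·(1 − 525/18771)·32.81/525 = 2.1404348 × 10^7.
Private: 4003²·(1 − 321/4003)·613.5/321 = 2.8169485 × 10^7.
Public: 2885²·(1 − 537/2885)·371/537 = 4.679975 × 10^6.
Sum = 5.4253808 × 10^7.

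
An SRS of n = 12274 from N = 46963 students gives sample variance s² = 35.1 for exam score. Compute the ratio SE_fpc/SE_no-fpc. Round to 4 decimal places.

0.8594

f = n/N = 12274/46963 = 0.26135468.
SE_no-fpc = √(s²/n) = 0.053476195; SE_fpc = √((1−f)s²/n) = 0.045959836.
Ratio = √(1−f) = 0.85944477.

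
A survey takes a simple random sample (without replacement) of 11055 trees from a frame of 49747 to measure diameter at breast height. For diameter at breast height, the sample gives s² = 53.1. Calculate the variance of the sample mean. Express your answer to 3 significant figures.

0.00374

Under SRS without replacement, Var(ȳ) = (1 − f)·s²/n with f = n/N = 11055/49747 = 0.22222446.
Var(ȳ) = (1 − 0.22222446)·53.1/11055 = 0.77777554·0.0048032564 = 0.0037358554.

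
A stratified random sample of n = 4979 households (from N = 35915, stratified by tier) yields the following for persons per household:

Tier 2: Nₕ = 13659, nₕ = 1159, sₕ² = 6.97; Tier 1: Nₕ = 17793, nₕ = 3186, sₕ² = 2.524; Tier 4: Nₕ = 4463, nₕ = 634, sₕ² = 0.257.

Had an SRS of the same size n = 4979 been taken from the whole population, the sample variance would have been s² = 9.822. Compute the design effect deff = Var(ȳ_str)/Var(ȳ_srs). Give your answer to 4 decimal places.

Var(ȳ_str) = Σ Wₕ²(1−fₕ)sₕ²/nₕ with Wₕ = Nₕ/35915:
  Tier 2: (13659/35915)²·(1−1159/13659)·6.97/1159 = 7.9602465 × 10^-4
  Tier 1: (17793/35915)²·(1−3186/17793)·2.524/3186 = 1.5962542 × 10^-4
  Tier 4: (4463/35915)²·(1−634/4463)·0.257/634 = 5.3703721 × 10^-6
  → Var(ȳ_str) = 9.6102044 × 10^-4.
Var(ȳ_srs) = (1 − 4979/35915)·9.822/4979 = 0.0016992062.
deff = (9.6102044 × 10^-4) / 0.0016992062 = 0.5656.

0.5656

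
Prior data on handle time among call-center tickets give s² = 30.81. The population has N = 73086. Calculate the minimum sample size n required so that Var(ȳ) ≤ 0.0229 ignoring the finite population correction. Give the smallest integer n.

Without fpc, n₀ = s²/D = 30.81/0.0229 = 1345.4148.
Rounding up, n = 1346.

1346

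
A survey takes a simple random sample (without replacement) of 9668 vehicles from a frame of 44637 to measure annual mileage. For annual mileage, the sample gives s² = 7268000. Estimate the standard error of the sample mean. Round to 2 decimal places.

Under SRS without replacement, Var(ȳ) = (1 − f)·s²/n with f = n/N = 9668/44637 = 0.21659162.
Var(ȳ) = (1 − 0.21659162)·7268000/9668 = 0.78340838·751.75838 = 588.93382.
SE(ȳ) = √(588.93382) = 24.27.

24.27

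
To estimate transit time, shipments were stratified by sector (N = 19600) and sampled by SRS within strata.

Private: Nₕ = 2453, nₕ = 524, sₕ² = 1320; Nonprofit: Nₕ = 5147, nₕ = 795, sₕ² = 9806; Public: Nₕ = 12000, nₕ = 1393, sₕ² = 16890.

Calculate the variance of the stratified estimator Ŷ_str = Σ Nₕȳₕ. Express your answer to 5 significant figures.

Var(Ŷ_str) = Σₕ Nₕ²(1 − fₕ)sₕ²/nₕ.
Private: 2453²·(1 − 524/2453)·1320/524 = 1.1919895 × 10^7.
Nonprofit: 5147²·(1 − 795/5147)·9806/795 = 2.7629169 × 10^8.
Public: 12000²·(1 − 1393/12000)·16890/1393 = 1.5433071 × 10^9.
Sum = 1.8315187 × 10^9.

1.8315 × 10^9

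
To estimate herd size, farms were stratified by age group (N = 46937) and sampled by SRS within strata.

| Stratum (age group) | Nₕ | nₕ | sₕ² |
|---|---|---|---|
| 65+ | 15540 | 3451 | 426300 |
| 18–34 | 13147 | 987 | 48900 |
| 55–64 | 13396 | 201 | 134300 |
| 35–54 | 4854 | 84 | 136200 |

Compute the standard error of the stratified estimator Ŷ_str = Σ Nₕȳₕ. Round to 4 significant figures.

432200

Var(Ŷ_str) = Σₕ Nₕ²(1 − fₕ)sₕ²/nₕ.
65+: 15540²·(1 − 3451/15540)·426300/3451 = 2.3206613 × 10^10.
18–34: 13147²·(1 − 987/13147)·48900/987 = 7.9204881 × 10^9.
55–64: 13396²·(1 − 201/13396)·134300/201 = 1.1810397 × 10^11.
35–54: 4854²·(1 − 84/4854)·136200/84 = 3.7541876 × 10^10.
Sum = 1.8677295 × 10^11.
SE = √(1.8677295 × 10^11) = 432200.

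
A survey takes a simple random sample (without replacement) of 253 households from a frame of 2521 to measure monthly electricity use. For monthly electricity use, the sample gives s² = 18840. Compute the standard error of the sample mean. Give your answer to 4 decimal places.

Under SRS without replacement, Var(ȳ) = (1 − f)·s²/n with f = n/N = 253/2521 = 0.10035700.
Var(ȳ) = (1 − 0.10035700)·18840/253 = 0.89964300·74.466403 = 66.993178.
SE(ȳ) = √(66.993178) = 8.1849.

8.1849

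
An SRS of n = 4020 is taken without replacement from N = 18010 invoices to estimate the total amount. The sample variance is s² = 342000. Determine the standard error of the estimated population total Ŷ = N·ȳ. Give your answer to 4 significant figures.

Var(Ŷ) = N²·Var(ȳ) = N²·(1 − n/N)·s²/n.
f = 4020/18010 = 0.22320933; Var(ȳ) = 0.77679067·342000/4020 = 66.085177.
Var(Ŷ) = 18010² · 66.085177 = 2.1435395 × 10^10.
SE(Ŷ) = √(2.1435395 × 10^10) = 146400.

146400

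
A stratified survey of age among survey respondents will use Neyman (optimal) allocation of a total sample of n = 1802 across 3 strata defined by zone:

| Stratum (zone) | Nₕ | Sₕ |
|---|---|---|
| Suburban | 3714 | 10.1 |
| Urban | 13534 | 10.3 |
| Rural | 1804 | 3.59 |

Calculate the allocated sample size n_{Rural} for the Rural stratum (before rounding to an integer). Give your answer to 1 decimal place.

63.6

Neyman allocation: nₕ = n·NₕSₕ / Σⱼ NⱼSⱼ.
Σ NⱼSⱼ = 3714·10.1 + 13534·10.3 + 1804·3.59 = 183387.96.
n_{Rural} = 1802·1804·3.59 / 183387.96 = 63.6.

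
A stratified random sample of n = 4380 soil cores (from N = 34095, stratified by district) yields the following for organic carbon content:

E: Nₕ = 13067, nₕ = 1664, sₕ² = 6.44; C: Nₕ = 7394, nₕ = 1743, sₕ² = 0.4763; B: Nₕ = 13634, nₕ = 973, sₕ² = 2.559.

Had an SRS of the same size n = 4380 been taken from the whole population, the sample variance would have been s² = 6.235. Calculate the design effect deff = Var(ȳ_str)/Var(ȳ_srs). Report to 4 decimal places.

Var(ȳ_str) = Σ Wₕ²(1−fₕ)sₕ²/nₕ with Wₕ = Nₕ/34095:
  E: (13067/34095)²·(1−1664/13067)·6.44/1664 = 4.9607366 × 10^-4
  C: (7394/34095)²·(1−1743/7394)·0.4763/1743 = 9.8221499 × 10^-6
  B: (13634/34095)²·(1−973/13634)·2.559/973 = 3.9054165 × 10^-4
  → Var(ȳ_str) = 8.9643746 × 10^-4.
Var(ȳ_srs) = (1 − 4380/34095)·6.235/4380 = 0.0012406446.
deff = (8.9643746 × 10^-4) / 0.0012406446 = 0.7226.

0.7226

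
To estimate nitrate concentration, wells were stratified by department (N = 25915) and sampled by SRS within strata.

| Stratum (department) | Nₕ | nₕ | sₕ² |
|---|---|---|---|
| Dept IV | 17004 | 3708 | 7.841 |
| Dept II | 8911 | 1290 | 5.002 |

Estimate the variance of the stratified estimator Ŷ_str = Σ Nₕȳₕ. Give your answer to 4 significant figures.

Var(Ŷ_str) = Σₕ Nₕ²(1 − fₕ)sₕ²/nₕ.
Dept IV: 17004²·(1 − 3708/17004)·7.841/3708 = 478083.58.
Dept II: 8911²·(1 − 1290/8911)·5.002/1290 = 263325.18.
Sum = 741408.76.

741400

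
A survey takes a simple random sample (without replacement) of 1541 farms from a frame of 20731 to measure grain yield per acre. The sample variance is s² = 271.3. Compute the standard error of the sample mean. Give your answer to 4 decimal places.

Under SRS without replacement, Var(ȳ) = (1 − f)·s²/n with f = n/N = 1541/20731 = 0.07433312.
Var(ȳ) = (1 − 0.07433312)·271.3/1541 = 0.92566688·0.17605451 = 0.16296783.
SE(ȳ) = √(0.16296783) = 0.4037.

0.4037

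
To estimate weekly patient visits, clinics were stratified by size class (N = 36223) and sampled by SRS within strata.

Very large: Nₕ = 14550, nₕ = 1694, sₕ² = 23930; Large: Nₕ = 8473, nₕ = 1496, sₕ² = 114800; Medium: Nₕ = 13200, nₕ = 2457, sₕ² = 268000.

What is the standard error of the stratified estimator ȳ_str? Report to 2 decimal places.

Var(ȳ_str) = Σₕ Wₕ²(1 − fₕ)sₕ²/nₕ with Wₕ = Nₕ/N, N = 36223.
Very large: Wₕ = 0.40167849; term = 0.40167849²·(1 − 0.11642612)·23930/1694 = 2.0138602.
Large: Wₕ = 0.23391216; term = 0.23391216²·(1 − 0.17656084)·114800/1496 = 3.4573822.
Medium: Wₕ = 0.36440935; term = 0.36440935²·(1 − 0.18613636)·268000/2457 = 11.788548.
Sum = 17.25979.
SE = √(17.25979) = 4.15.

4.15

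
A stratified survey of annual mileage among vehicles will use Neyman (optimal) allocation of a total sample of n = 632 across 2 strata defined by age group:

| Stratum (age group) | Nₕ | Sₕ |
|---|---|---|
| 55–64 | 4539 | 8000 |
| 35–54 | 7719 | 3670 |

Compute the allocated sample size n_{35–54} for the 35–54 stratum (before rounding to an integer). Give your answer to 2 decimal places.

276.97

Neyman allocation: nₕ = n·NₕSₕ / Σⱼ NⱼSⱼ.
Σ NⱼSⱼ = 4539·8000 + 7719·3670 = 6.464073 × 10^7.
n_{35–54} = 632·7719·3670 / (6.464073 × 10^7) = 276.97.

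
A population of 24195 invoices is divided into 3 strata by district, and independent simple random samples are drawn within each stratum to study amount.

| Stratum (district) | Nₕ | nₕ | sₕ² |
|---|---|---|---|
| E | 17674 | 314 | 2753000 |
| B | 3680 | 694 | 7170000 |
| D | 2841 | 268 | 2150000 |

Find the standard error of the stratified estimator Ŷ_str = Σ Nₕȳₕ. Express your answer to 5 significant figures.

Var(Ŷ_str) = Σₕ Nₕ²(1 − fₕ)sₕ²/nₕ.
E: 17674²·(1 − 314/17674)·2753000/314 = 2.6900548 × 10^12.
B: 3680²·(1 − 694/3680)·7170000/694 = 1.1352652 × 10^11.
D: 2841²·(1 − 268/2841)·2150000/268 = 5.8642798 × 10^10.
Sum = 2.8622241 × 10^12.
SE = √(2.8622241 × 10^12) = 1.6918 × 10^6.

1.6918 × 10^6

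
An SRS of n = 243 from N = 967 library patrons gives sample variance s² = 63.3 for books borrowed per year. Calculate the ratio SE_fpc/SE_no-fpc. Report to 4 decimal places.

0.8653

f = n/N = 243/967 = 0.25129266.
SE_no-fpc = √(s²/n) = 0.51038596; SE_fpc = √((1−f)s²/n) = 0.44162613.
Ratio = √(1−f) = 0.86527877.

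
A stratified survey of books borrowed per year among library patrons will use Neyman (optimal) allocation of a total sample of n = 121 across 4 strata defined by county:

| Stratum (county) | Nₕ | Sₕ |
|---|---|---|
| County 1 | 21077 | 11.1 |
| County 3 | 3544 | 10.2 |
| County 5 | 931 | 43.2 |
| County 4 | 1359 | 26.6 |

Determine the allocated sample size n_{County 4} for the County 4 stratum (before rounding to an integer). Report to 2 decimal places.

Neyman allocation: nₕ = n·NₕSₕ / Σⱼ NⱼSⱼ.
Σ NⱼSⱼ = 21077·11.1 + 3544·10.2 + 931·43.2 + 1359·26.6 = 346472.1.
n_{County 4} = 121·1359·26.6 / 346472.1 = 12.62.

12.62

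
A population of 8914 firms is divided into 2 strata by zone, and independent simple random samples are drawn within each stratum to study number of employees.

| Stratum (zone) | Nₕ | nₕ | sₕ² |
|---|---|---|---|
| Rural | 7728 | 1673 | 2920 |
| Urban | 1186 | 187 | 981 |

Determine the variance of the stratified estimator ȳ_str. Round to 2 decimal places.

1.11

Var(ȳ_str) = Σₕ Wₕ²(1 − fₕ)sₕ²/nₕ with Wₕ = Nₕ/N, N = 8914.
Rural: Wₕ = 0.86695086; term = 0.86695086²·(1 − 0.21648551)·2920/1673 = 1.0278338.
Urban: Wₕ = 0.13304914; term = 0.13304914²·(1 − 0.15767285)·981/187 = 0.078222613.
Sum = 1.1060564.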